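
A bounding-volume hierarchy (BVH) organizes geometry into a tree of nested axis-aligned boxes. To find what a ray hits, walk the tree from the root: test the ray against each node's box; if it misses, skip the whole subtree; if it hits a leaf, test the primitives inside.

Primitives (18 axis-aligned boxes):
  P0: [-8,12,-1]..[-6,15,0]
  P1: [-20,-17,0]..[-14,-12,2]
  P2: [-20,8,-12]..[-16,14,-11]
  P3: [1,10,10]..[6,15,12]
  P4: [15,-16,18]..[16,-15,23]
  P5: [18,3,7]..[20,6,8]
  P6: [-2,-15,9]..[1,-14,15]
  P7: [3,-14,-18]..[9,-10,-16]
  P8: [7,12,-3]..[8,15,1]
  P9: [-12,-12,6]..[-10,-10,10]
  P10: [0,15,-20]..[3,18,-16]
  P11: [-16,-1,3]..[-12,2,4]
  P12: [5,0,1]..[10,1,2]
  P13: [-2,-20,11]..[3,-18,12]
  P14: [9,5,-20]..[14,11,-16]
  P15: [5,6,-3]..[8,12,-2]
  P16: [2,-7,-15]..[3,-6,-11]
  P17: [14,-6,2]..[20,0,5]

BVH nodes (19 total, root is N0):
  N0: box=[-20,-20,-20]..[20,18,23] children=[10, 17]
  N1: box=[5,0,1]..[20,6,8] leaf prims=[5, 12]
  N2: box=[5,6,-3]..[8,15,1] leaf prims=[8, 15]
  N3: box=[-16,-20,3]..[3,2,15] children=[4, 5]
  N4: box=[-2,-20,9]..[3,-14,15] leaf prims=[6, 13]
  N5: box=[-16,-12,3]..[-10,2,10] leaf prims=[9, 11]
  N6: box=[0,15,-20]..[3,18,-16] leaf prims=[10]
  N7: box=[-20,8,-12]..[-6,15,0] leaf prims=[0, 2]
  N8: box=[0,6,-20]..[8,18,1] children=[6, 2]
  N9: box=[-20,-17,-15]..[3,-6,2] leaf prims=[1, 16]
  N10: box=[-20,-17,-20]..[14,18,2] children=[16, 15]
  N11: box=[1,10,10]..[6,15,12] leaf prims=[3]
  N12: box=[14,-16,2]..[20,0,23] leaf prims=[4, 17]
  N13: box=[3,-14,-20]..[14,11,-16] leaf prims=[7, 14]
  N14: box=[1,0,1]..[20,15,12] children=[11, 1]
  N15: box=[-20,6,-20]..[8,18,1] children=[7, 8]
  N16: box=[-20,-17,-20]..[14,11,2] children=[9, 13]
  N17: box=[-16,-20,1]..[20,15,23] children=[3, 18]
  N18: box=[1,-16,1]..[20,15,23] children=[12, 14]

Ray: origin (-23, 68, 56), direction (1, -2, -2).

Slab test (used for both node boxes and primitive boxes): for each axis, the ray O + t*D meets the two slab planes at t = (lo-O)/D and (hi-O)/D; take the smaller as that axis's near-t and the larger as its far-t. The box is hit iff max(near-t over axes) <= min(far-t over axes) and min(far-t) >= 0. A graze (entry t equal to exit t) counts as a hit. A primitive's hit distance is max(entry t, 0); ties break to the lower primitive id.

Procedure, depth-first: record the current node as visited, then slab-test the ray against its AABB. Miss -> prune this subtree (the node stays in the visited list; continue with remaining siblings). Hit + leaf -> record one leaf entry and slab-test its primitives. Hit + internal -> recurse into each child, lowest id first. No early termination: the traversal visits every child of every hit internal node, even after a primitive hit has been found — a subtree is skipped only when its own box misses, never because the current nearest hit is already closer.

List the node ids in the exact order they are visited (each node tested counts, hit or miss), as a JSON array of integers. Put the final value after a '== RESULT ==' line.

Traverse from the root:
N0 x:[3,43] y:[25,44] z:[33/2,38] -> hit [25,38], descend [10, 17]
  N10 x:[3,37] y:[25,85/2] z:[27,38] -> hit [27,37], descend [15, 16]
    N15 x:[3,31] y:[25,31] z:[55/2,38] -> hit [55/2,31], descend [7, 8]
      N7 x:[3,17] y:[53/2,30] z:[28,34] -> miss, prune
      N8 x:[23,31] y:[25,31] z:[55/2,38] -> hit [55/2,31], descend [2, 6]
        N2 x:[28,31] y:[53/2,31] z:[55/2,59/2] -> hit [28,59/2] leaf, test {P8(miss), P15@t=29}
        N6 x:[23,26] y:[25,53/2] z:[36,38] -> miss, prune
    N16 x:[3,37] y:[57/2,85/2] z:[27,38] -> hit [57/2,37], descend [9, 13]
      N9 x:[3,26] y:[37,85/2] z:[27,71/2] -> miss, prune
      N13 x:[26,37] y:[57/2,41] z:[36,38] -> hit [36,37] leaf, test {P7(miss), P14(miss)}
  N17 x:[7,43] y:[53/2,44] z:[33/2,55/2] -> hit [53/2,55/2], descend [3, 18]
    N3 x:[7,26] y:[33,44] z:[41/2,53/2] -> miss, prune
    N18 x:[24,43] y:[53/2,42] z:[33/2,55/2] -> hit [53/2,55/2], descend [12, 14]
      N12 x:[37,43] y:[34,42] z:[33/2,27] -> miss, prune
      N14 x:[24,43] y:[53/2,34] z:[22,55/2] -> hit [53/2,55/2], descend [1, 11]
        N1 x:[28,43] y:[31,34] z:[24,55/2] -> miss, prune
        N11 x:[24,29] y:[53/2,29] z:[22,23] -> miss, prune

Summary -> nodes [0, 10, 15, 7, 8, 2, 6, 16, 9, 13, 17, 3, 18, 12, 14, 1, 11]; box-tests=17; leaf-entries=2; first=P15

== RESULT ==
[0, 10, 15, 7, 8, 2, 6, 16, 9, 13, 17, 3, 18, 12, 14, 1, 11]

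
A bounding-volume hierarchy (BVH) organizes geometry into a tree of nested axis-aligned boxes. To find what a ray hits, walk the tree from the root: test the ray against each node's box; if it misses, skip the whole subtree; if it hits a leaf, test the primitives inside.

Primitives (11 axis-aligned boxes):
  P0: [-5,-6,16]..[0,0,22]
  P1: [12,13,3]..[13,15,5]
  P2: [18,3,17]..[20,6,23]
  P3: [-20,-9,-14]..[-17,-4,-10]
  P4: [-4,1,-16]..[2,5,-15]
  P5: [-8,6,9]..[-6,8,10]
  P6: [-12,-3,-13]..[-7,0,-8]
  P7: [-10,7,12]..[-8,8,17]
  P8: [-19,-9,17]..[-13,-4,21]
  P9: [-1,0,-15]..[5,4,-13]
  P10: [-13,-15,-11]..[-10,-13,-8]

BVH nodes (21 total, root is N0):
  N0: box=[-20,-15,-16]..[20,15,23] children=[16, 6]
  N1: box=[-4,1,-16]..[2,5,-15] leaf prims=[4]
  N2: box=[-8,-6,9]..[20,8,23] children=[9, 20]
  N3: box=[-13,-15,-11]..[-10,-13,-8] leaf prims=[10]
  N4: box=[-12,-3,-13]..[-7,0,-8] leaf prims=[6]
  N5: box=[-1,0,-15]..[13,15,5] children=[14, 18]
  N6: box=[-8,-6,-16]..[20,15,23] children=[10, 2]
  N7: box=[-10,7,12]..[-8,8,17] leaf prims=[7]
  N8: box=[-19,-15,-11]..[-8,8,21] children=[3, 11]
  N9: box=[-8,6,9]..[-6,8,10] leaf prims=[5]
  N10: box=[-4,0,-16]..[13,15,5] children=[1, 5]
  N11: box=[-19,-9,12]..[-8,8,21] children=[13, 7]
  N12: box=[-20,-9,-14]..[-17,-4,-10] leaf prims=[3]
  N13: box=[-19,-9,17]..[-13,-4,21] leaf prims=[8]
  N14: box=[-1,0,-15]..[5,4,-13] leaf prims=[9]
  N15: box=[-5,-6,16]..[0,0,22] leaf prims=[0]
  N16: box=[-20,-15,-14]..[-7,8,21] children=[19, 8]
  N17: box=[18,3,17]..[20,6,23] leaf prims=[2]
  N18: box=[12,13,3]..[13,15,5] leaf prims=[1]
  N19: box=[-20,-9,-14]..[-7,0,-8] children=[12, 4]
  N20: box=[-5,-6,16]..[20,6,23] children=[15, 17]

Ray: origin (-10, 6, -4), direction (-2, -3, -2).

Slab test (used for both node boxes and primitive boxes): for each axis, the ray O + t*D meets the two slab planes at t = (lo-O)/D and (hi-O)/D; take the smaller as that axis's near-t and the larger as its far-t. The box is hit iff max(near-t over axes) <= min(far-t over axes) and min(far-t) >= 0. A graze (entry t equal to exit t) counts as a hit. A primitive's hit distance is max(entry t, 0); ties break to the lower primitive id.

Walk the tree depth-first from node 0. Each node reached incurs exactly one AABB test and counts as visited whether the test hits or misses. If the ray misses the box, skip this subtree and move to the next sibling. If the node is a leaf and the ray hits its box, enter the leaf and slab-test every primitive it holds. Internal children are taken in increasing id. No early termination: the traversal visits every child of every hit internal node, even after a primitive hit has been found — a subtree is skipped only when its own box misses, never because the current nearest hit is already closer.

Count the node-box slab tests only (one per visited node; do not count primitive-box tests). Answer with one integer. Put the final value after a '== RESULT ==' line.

Traverse from the root:
N0 x:[-15,5] y:[-3,7] z:[-27/2,6] -> hit [-3,5], descend [6, 16]
  N6 x:[-15,-1] y:[-3,4] z:[-27/2,6] -> miss, prune
  N16 x:[-3/2,5] y:[-2/3,7] z:[-25/2,5] -> hit [-2/3,5], descend [8, 19]
    N8 x:[-1,9/2] y:[-2/3,7] z:[-25/2,7/2] -> hit [-2/3,7/2], descend [3, 11]
      N3 x:[0,3/2] y:[19/3,7] z:[2,7/2] -> miss, prune
      N11 x:[-1,9/2] y:[-2/3,5] z:[-25/2,-8] -> miss, prune
    N19 x:[-3/2,5] y:[2,5] z:[2,5] -> hit [2,5], descend [4, 12]
      N4 x:[-3/2,1] y:[2,3] z:[2,9/2] -> miss, prune
      N12 x:[7/2,5] y:[10/3,5] z:[3,5] -> hit [7/2,5] leaf, test {P3@t=7/2}

Visited [0, 6, 16, 8, 3, 11, 19, 4, 12]. Tests: 9 box, 1 leaf. Nearest: P3.

== RESULT ==
9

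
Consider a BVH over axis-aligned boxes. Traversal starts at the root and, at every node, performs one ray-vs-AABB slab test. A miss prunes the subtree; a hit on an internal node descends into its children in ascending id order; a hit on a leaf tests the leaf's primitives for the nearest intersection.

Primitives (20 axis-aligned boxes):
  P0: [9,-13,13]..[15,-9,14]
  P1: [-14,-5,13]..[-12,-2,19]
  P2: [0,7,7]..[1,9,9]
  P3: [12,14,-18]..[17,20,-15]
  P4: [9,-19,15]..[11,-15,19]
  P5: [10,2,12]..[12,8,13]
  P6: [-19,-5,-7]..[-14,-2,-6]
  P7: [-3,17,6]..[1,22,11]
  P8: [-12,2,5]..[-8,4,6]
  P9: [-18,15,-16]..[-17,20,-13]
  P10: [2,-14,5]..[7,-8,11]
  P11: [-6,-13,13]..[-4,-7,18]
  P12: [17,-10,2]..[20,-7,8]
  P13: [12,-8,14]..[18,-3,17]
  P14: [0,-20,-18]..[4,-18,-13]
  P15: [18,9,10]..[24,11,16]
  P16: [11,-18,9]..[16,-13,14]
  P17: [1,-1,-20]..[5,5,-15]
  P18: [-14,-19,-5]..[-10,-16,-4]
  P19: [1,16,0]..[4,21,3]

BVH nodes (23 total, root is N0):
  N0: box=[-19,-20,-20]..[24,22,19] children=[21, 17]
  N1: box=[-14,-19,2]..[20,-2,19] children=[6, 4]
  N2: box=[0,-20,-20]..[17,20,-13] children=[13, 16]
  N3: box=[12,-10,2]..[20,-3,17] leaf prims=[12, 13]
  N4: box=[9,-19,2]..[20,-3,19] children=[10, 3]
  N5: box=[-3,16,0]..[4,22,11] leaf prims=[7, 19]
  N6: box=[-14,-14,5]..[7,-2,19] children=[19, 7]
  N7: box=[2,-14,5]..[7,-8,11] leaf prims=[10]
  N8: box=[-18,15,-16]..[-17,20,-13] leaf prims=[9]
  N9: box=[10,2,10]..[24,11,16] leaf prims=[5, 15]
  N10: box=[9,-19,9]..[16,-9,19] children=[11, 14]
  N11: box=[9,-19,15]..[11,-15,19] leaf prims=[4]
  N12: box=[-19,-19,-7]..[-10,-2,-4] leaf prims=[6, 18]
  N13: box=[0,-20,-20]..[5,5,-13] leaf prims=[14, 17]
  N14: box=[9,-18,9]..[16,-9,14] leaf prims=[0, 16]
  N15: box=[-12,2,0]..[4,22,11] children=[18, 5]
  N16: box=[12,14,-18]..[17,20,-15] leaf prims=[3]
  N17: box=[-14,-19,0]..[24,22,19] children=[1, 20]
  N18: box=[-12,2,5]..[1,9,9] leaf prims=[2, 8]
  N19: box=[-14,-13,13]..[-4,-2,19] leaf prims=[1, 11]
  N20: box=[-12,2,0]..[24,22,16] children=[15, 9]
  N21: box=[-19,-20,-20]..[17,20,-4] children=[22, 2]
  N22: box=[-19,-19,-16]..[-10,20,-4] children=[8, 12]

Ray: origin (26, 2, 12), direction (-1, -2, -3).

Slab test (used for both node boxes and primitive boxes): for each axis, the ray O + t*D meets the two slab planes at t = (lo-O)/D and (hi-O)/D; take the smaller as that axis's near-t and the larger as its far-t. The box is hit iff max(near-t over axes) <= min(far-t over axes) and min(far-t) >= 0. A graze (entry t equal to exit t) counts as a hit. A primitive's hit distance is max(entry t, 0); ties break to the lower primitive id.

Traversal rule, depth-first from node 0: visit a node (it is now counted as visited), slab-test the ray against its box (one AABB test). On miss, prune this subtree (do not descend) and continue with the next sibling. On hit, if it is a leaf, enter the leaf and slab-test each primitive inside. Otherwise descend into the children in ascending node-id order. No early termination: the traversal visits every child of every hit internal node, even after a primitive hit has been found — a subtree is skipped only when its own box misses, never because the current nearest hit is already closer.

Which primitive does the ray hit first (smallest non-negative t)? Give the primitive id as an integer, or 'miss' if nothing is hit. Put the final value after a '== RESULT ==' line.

Walk:
N0 x:[2,45] y:[-10,11] z:[-7/3,32/3] -> hit [2,32/3], descend [17, 21]
  N17 x:[2,40] y:[-10,21/2] z:[-7/3,4] -> hit [2,4], descend [1, 20]
    N1 x:[6,40] y:[2,21/2] z:[-7/3,10/3] -> miss, prune
    N20 x:[2,38] y:[-10,0] z:[-4/3,4] -> miss, prune
  N21 x:[9,45] y:[-9,11] z:[16/3,32/3] -> hit [9,32/3], descend [2, 22]
    N2 x:[9,26] y:[-9,11] z:[25/3,32/3] -> hit [9,32/3], descend [13, 16]
      N13 x:[21,26] y:[-3/2,11] z:[25/3,32/3] -> miss, prune
      N16 x:[9,14] y:[-9,-6] z:[9,10] -> miss, prune
    N22 x:[36,45] y:[-9,21/2] z:[16/3,28/3] -> miss, prune

Summary -> nodes [0, 17, 1, 20, 21, 2, 13, 16, 22]; box-tests=9; leaf-entries=0; first=miss

== RESULT ==
miss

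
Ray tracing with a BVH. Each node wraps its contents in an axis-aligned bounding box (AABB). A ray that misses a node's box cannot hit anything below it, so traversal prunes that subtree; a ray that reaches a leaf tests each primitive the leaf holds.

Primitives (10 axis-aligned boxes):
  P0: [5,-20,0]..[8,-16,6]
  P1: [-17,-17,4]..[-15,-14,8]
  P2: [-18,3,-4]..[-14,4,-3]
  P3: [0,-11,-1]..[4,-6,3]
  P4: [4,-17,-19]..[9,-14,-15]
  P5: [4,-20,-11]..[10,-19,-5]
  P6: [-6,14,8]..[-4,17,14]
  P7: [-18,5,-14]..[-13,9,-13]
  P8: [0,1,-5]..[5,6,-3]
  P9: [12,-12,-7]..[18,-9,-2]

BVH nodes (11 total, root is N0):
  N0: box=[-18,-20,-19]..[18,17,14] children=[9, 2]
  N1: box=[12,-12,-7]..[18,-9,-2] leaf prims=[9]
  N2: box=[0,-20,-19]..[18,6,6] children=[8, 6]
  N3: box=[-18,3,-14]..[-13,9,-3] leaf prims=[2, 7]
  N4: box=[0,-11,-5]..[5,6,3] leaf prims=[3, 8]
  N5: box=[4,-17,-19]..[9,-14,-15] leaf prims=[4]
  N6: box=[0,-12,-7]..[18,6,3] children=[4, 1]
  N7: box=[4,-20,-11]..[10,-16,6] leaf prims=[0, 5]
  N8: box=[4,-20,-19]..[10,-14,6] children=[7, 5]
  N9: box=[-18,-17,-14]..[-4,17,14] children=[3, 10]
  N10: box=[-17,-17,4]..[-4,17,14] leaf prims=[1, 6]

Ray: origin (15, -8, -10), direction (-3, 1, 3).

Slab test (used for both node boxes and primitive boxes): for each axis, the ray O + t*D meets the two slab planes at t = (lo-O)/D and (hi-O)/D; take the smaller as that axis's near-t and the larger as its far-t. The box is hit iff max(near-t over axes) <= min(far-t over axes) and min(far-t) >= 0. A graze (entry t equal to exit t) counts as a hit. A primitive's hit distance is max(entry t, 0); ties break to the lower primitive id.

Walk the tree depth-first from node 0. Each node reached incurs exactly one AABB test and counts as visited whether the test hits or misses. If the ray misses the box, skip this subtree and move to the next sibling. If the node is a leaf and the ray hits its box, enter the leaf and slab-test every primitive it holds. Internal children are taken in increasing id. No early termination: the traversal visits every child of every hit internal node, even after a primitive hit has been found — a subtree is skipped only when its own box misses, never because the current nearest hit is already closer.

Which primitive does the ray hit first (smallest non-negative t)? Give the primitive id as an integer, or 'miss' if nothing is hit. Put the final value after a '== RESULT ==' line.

Trace the traversal:
N0 x:[-1,11] y:[-12,25] z:[-3,8] -> hit [-1,8], descend [2, 9]
  N2 x:[-1,5] y:[-12,14] z:[-3,16/3] -> hit [-1,5], descend [6, 8]
    N6 x:[-1,5] y:[-4,14] z:[1,13/3] -> hit [1,13/3], descend [1, 4]
      N1 x:[-1,1] y:[-4,-1] z:[1,8/3] -> miss, prune
      N4 x:[10/3,5] y:[-3,14] z:[5/3,13/3] -> hit [10/3,13/3] leaf, test {P3(miss), P8(miss)}
    N8 x:[5/3,11/3] y:[-12,-6] z:[-3,16/3] -> miss, prune
  N9 x:[19/3,11] y:[-9,25] z:[-4/3,8] -> hit [19/3,8], descend [3, 10]
    N3 x:[28/3,11] y:[11,17] z:[-4/3,7/3] -> miss, prune
    N10 x:[19/3,32/3] y:[-9,25] z:[14/3,8] -> hit [19/3,8] leaf, test {P1(miss), P6(miss)}

order=[0, 2, 6, 1, 4, 8, 9, 3, 10]  |boxes|=9  |leaves|=2  hit=miss

== RESULT ==
miss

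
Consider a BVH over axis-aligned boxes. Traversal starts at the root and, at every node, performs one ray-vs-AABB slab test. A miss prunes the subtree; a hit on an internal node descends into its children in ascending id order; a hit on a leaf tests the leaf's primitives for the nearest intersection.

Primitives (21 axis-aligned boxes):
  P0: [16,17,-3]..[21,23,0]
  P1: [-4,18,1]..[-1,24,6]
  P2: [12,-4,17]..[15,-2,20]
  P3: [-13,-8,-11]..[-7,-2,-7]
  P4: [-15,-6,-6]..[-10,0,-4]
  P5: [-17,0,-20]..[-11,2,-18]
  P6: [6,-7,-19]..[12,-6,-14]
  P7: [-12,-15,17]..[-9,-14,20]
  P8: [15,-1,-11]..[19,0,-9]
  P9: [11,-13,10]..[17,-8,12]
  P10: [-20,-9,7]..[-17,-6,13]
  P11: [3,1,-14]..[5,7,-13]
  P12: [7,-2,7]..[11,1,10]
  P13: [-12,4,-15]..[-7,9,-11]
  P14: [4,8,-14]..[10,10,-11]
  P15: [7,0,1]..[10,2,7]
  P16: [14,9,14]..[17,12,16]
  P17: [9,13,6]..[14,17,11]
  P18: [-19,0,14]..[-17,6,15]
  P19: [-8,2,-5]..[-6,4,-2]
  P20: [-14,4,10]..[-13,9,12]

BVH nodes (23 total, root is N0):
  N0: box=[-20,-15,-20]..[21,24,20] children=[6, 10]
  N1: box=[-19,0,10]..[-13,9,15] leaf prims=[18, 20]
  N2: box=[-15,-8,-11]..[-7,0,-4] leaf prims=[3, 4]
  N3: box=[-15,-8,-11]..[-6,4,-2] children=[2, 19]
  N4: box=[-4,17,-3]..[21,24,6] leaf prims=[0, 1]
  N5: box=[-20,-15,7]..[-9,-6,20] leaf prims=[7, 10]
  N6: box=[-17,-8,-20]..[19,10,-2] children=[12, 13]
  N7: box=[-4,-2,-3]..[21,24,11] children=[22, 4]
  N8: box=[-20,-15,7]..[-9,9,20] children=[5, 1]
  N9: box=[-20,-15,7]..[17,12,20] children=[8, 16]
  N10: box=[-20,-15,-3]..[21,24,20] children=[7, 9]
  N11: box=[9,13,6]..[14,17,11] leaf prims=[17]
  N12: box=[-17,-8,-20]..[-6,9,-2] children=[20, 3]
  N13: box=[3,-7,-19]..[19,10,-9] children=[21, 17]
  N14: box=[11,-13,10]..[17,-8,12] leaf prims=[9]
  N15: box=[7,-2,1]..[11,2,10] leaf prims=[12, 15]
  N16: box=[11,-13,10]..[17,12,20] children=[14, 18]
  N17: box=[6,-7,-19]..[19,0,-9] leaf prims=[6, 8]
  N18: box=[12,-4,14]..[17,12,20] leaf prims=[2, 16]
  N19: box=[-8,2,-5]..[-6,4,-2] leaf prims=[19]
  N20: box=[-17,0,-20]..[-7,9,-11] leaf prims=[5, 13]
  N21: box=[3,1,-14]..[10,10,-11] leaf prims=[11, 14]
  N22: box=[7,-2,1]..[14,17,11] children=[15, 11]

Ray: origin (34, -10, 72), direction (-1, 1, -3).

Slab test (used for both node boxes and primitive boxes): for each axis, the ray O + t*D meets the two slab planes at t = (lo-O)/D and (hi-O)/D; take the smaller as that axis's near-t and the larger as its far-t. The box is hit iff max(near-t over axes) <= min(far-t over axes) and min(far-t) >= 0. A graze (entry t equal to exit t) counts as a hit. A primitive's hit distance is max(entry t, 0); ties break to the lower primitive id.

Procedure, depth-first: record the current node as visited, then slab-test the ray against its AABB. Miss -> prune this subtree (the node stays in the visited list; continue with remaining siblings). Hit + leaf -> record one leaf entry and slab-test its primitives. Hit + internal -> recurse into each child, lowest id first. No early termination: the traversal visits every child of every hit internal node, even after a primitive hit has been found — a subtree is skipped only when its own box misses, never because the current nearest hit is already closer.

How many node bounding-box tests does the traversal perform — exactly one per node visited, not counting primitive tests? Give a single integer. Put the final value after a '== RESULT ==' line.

Walk:
N0 x:[13,54] y:[-5,34] z:[52/3,92/3] -> hit [52/3,92/3], descend [6, 10]
  N6 x:[15,51] y:[2,20] z:[74/3,92/3] -> miss, prune
  N10 x:[13,54] y:[-5,34] z:[52/3,25] -> hit [52/3,25], descend [7, 9]
    N7 x:[13,38] y:[8,34] z:[61/3,25] -> hit [61/3,25], descend [4, 22]
      N4 x:[13,38] y:[27,34] z:[22,25] -> miss, prune
      N22 x:[20,27] y:[8,27] z:[61/3,71/3] -> hit [61/3,71/3], descend [11, 15]
        N11 x:[20,25] y:[23,27] z:[61/3,22] -> miss, prune
        N15 x:[23,27] y:[8,12] z:[62/3,71/3] -> miss, prune
    N9 x:[17,54] y:[-5,22] z:[52/3,65/3] -> hit [52/3,65/3], descend [8, 16]
      N8 x:[43,54] y:[-5,19] z:[52/3,65/3] -> miss, prune
      N16 x:[17,23] y:[-3,22] z:[52/3,62/3] -> hit [52/3,62/3], descend [14, 18]
        N14 x:[17,23] y:[-3,2] z:[20,62/3] -> miss, prune
        N18 x:[17,22] y:[6,22] z:[52/3,58/3] -> hit [52/3,58/3] leaf, test {P2(miss), P16@t=19}

Visited [0, 6, 10, 7, 4, 22, 11, 15, 9, 8, 16, 14, 18]. Tests: 13 box, 1 leaf. Nearest: P16.

== RESULT ==
13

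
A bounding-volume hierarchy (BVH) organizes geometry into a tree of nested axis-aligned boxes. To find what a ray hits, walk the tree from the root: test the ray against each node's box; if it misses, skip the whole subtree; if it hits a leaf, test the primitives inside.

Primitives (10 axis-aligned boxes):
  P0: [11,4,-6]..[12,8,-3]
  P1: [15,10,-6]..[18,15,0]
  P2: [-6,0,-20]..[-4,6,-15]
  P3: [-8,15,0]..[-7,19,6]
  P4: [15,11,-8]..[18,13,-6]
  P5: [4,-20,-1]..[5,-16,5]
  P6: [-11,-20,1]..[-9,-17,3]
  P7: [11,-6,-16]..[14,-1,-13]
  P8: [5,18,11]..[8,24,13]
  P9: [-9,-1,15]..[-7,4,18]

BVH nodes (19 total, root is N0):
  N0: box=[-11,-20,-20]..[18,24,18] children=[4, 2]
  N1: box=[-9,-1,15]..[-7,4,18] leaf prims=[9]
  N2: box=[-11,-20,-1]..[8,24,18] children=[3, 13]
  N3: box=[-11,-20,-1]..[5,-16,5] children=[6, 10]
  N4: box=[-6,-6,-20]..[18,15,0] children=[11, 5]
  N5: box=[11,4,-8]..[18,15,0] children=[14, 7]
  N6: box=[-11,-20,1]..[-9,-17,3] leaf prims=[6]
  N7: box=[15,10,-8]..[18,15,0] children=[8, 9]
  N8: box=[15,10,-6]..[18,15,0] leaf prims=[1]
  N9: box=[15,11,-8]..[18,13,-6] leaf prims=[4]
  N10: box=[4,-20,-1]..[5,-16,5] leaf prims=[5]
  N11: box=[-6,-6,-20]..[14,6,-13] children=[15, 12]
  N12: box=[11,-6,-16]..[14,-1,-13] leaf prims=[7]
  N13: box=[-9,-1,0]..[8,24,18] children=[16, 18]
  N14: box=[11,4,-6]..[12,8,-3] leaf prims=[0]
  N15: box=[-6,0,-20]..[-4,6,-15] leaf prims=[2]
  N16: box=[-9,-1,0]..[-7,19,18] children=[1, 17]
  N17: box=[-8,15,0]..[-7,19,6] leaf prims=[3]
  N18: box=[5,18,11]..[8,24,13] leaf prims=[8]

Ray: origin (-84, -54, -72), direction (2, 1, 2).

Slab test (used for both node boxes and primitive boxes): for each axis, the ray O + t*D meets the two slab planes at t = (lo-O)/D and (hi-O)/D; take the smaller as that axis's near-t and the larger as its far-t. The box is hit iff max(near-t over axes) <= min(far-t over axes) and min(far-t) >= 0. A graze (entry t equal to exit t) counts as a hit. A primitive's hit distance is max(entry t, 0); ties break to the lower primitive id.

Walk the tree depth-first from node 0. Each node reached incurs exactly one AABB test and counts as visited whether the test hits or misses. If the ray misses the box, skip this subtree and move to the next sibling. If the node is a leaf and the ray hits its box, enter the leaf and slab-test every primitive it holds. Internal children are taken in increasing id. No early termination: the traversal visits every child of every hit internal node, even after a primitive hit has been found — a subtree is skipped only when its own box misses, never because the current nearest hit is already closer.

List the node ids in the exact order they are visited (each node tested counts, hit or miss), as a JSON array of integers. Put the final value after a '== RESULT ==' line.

Trace the traversal:
N0 x:[73/2,51] y:[34,78] z:[26,45] -> hit [73/2,45], descend [2, 4]
  N2 x:[73/2,46] y:[34,78] z:[71/2,45] -> hit [73/2,45], descend [3, 13]
    N3 x:[73/2,89/2] y:[34,38] z:[71/2,77/2] -> hit [73/2,38], descend [6, 10]
      N6 x:[73/2,75/2] y:[34,37] z:[73/2,75/2] -> hit [73/2,37] leaf, test {P6@t=73/2}
      N10 x:[44,89/2] y:[34,38] z:[71/2,77/2] -> miss, prune
    N13 x:[75/2,46] y:[53,78] z:[36,45] -> miss, prune
  N4 x:[39,51] y:[48,69] z:[26,36] -> miss, prune

order=[0, 2, 3, 6, 10, 13, 4]  |boxes|=7  |leaves|=1  hit=P6

== RESULT ==
[0, 2, 3, 6, 10, 13, 4]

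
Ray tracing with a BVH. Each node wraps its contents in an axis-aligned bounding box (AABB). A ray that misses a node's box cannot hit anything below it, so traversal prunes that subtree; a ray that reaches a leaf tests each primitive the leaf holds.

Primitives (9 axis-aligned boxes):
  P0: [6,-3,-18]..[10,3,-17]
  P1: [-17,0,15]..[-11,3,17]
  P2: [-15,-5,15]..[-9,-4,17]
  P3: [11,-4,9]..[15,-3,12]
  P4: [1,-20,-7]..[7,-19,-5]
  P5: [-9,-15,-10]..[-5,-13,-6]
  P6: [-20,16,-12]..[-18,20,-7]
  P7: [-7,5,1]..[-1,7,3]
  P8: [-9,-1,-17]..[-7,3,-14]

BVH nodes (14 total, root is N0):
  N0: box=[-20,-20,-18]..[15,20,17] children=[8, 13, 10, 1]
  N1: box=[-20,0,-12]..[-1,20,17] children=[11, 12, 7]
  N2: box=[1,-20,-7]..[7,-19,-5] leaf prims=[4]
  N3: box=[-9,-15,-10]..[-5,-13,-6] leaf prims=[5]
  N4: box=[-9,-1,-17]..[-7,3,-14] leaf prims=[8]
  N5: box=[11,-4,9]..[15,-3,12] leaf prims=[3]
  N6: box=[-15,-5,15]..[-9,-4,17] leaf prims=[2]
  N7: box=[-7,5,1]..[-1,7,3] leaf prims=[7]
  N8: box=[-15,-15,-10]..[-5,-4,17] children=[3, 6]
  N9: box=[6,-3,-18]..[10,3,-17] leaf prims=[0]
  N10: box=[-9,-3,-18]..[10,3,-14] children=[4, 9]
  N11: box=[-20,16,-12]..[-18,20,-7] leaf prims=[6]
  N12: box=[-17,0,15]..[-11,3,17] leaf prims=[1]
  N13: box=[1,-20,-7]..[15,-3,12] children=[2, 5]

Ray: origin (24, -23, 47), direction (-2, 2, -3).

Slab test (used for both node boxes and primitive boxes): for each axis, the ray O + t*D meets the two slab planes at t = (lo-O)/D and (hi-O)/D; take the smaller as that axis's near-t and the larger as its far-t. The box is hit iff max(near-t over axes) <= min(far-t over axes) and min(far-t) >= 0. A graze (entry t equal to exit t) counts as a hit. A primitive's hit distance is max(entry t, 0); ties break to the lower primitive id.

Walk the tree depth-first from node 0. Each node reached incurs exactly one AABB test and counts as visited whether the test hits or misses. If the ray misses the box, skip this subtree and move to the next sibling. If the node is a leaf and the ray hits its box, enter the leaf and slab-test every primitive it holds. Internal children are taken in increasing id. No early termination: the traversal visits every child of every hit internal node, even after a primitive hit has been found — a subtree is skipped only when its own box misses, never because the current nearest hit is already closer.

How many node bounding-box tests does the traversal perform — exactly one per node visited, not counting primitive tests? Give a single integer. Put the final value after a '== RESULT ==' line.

Traverse from the root:
N0 x:[9/2,22] y:[3/2,43/2] z:[10,65/3] -> hit [10,43/2], descend [1, 8, 10, 13]
  N1 x:[25/2,22] y:[23/2,43/2] z:[10,59/3] -> hit [25/2,59/3], descend [7, 11, 12]
    N7 x:[25/2,31/2] y:[14,15] z:[44/3,46/3] -> hit [44/3,15] leaf, test {P7@t=44/3}
    N11 x:[21,22] y:[39/2,43/2] z:[18,59/3] -> miss, prune
    N12 x:[35/2,41/2] y:[23/2,13] z:[10,32/3] -> miss, prune
  N8 x:[29/2,39/2] y:[4,19/2] z:[10,19] -> miss, prune
  N10 x:[7,33/2] y:[10,13] z:[61/3,65/3] -> miss, prune
  N13 x:[9/2,23/2] y:[3/2,10] z:[35/3,18] -> miss, prune

Visited [0, 1, 7, 11, 12, 8, 10, 13]. Tests: 8 box, 1 leaf. Nearest: P7.

== RESULT ==
8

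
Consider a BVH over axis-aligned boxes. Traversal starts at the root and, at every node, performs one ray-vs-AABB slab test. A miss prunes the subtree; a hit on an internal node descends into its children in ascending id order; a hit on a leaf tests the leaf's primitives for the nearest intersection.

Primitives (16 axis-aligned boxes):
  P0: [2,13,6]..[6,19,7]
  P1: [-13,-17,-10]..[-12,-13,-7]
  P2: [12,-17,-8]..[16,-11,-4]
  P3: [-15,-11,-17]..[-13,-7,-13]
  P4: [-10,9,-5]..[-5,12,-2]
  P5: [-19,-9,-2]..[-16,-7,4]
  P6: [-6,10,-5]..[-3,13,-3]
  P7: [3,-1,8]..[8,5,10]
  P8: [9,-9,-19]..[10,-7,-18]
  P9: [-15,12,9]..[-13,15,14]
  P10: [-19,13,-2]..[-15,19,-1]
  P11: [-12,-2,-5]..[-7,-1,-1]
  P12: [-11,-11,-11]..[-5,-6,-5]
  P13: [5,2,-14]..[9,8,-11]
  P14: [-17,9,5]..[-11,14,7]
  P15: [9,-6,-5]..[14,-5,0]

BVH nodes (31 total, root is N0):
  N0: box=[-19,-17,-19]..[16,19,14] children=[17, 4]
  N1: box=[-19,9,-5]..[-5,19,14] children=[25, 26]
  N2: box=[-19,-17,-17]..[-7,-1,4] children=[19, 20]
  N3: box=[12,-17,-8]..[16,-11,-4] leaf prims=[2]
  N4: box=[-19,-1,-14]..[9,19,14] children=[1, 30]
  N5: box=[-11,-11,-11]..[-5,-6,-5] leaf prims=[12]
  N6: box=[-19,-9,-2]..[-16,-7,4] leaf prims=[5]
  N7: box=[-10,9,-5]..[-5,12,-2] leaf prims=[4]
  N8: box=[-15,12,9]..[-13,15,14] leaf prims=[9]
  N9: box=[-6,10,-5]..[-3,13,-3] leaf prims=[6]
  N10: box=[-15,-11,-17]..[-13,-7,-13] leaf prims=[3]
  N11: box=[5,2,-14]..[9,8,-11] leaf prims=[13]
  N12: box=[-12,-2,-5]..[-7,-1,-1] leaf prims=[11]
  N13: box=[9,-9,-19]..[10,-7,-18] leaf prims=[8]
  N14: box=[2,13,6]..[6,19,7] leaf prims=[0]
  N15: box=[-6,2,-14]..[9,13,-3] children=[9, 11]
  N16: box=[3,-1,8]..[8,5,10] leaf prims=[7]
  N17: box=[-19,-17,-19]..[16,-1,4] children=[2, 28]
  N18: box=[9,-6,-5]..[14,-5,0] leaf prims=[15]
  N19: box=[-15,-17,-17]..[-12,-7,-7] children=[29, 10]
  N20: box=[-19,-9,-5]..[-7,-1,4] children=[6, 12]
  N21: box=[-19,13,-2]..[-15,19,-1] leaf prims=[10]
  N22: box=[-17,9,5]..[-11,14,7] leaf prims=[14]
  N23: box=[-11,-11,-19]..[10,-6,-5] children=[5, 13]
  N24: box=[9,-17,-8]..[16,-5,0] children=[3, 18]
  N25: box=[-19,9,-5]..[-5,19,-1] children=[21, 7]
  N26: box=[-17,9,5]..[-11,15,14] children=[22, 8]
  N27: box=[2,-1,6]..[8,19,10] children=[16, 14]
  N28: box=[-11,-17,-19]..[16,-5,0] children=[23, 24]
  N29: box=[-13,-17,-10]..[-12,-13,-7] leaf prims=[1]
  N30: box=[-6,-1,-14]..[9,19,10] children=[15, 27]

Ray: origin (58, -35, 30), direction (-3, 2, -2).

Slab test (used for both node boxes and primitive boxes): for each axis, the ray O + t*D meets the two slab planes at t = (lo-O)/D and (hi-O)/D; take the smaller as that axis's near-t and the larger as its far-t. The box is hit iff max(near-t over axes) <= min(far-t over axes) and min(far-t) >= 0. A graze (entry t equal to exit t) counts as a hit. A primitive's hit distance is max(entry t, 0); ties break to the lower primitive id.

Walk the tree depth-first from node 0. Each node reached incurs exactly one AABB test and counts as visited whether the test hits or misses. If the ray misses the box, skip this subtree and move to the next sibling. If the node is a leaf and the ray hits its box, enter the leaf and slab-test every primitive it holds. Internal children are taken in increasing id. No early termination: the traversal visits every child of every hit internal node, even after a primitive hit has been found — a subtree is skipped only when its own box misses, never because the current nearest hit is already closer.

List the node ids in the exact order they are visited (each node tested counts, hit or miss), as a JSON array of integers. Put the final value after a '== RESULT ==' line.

Walk:
N0 x:[14,77/3] y:[9,27] z:[8,49/2] -> hit [14,49/2], descend [4, 17]
  N4 x:[49/3,77/3] y:[17,27] z:[8,22] -> hit [17,22], descend [1, 30]
    N1 x:[21,77/3] y:[22,27] z:[8,35/2] -> miss, prune
    N30 x:[49/3,64/3] y:[17,27] z:[10,22] -> hit [17,64/3], descend [15, 27]
      N15 x:[49/3,64/3] y:[37/2,24] z:[33/2,22] -> hit [37/2,64/3], descend [9, 11]
        N9 x:[61/3,64/3] y:[45/2,24] z:[33/2,35/2] -> miss, prune
        N11 x:[49/3,53/3] y:[37/2,43/2] z:[41/2,22] -> miss, prune
      N27 x:[50/3,56/3] y:[17,27] z:[10,12] -> miss, prune
  N17 x:[14,77/3] y:[9,17] z:[13,49/2] -> hit [14,17], descend [2, 28]
    N2 x:[65/3,77/3] y:[9,17] z:[13,47/2] -> miss, prune
    N28 x:[14,23] y:[9,15] z:[15,49/2] -> hit [15,15], descend [23, 24]
      N23 x:[16,23] y:[12,29/2] z:[35/2,49/2] -> miss, prune
      N24 x:[14,49/3] y:[9,15] z:[15,19] -> hit [15,15], descend [3, 18]
        N3 x:[14,46/3] y:[9,12] z:[17,19] -> miss, prune
        N18 x:[44/3,49/3] y:[29/2,15] z:[15,35/2] -> hit [15,15] leaf, test {P15@t=15}

15 AABB tests over nodes [0, 4, 1, 30, 15, 9, 11, 27, 17, 2, 28, 23, 24, 3, 18]; 1 leaf entered; closest P15.

== RESULT ==
[0, 4, 1, 30, 15, 9, 11, 27, 17, 2, 28, 23, 24, 3, 18]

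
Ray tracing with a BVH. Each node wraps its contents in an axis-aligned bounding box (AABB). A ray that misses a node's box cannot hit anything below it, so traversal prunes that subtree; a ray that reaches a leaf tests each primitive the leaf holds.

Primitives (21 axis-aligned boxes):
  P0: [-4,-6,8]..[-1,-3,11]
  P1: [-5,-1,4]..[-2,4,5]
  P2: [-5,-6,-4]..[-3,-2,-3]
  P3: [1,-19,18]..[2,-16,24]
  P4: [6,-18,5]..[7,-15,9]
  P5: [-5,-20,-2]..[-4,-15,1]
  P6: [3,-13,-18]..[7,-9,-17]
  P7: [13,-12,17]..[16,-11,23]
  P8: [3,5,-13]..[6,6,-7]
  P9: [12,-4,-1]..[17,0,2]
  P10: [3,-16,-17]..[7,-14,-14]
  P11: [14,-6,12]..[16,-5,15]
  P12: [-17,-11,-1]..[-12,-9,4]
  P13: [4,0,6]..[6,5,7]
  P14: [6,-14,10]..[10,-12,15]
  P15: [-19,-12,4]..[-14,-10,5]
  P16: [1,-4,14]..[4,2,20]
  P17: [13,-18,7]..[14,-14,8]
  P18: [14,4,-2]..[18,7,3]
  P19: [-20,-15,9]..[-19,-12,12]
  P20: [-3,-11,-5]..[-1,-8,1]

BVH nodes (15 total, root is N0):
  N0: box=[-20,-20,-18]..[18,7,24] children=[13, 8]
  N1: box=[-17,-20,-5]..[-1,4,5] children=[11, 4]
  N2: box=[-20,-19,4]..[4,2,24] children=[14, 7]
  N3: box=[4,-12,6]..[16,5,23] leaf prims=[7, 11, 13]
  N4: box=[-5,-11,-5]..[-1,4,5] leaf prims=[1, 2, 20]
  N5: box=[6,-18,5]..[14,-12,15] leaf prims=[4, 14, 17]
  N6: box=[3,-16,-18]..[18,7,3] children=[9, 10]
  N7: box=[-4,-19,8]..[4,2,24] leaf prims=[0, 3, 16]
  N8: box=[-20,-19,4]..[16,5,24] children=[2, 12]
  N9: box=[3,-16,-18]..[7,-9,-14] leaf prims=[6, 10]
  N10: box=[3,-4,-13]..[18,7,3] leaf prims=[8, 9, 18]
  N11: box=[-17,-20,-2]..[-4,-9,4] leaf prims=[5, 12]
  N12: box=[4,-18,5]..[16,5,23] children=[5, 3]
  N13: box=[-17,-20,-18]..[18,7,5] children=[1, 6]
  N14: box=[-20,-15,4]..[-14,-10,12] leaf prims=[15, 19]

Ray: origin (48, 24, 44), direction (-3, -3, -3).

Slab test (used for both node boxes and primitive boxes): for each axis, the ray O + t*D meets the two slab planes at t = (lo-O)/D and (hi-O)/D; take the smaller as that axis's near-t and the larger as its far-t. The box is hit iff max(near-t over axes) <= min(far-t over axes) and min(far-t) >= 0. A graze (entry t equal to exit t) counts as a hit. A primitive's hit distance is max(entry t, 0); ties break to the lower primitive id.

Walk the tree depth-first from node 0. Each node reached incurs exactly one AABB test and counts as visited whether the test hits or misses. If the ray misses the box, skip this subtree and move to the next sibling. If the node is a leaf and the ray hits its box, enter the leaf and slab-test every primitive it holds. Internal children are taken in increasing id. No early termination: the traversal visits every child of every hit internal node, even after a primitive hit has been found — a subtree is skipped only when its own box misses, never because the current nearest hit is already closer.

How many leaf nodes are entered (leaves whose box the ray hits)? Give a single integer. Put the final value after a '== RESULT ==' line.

Trace the traversal:
N0 x:[10,68/3] y:[17/3,44/3] z:[20/3,62/3] -> hit [10,44/3], descend [8, 13]
  N8 x:[32/3,68/3] y:[19/3,43/3] z:[20/3,40/3] -> hit [32/3,40/3], descend [2, 12]
    N2 x:[44/3,68/3] y:[22/3,43/3] z:[20/3,40/3] -> miss, prune
    N12 x:[32/3,44/3] y:[19/3,14] z:[7,13] -> hit [32/3,13], descend [3, 5]
      N3 x:[32/3,44/3] y:[19/3,12] z:[7,38/3] -> hit [32/3,12] leaf, test {P7(miss), P11(miss), P13(miss)}
      N5 x:[34/3,14] y:[12,14] z:[29/3,13] -> hit [12,13] leaf, test {P4(miss), P14(miss), P17(miss)}
  N13 x:[10,65/3] y:[17/3,44/3] z:[13,62/3] -> hit [13,44/3], descend [1, 6]
    N1 x:[49/3,65/3] y:[20/3,44/3] z:[13,49/3] -> miss, prune
    N6 x:[10,15] y:[17/3,40/3] z:[41/3,62/3] -> miss, prune

Summary -> nodes [0, 8, 2, 12, 3, 5, 13, 1, 6]; box-tests=9; leaf-entries=2; first=miss

== RESULT ==
2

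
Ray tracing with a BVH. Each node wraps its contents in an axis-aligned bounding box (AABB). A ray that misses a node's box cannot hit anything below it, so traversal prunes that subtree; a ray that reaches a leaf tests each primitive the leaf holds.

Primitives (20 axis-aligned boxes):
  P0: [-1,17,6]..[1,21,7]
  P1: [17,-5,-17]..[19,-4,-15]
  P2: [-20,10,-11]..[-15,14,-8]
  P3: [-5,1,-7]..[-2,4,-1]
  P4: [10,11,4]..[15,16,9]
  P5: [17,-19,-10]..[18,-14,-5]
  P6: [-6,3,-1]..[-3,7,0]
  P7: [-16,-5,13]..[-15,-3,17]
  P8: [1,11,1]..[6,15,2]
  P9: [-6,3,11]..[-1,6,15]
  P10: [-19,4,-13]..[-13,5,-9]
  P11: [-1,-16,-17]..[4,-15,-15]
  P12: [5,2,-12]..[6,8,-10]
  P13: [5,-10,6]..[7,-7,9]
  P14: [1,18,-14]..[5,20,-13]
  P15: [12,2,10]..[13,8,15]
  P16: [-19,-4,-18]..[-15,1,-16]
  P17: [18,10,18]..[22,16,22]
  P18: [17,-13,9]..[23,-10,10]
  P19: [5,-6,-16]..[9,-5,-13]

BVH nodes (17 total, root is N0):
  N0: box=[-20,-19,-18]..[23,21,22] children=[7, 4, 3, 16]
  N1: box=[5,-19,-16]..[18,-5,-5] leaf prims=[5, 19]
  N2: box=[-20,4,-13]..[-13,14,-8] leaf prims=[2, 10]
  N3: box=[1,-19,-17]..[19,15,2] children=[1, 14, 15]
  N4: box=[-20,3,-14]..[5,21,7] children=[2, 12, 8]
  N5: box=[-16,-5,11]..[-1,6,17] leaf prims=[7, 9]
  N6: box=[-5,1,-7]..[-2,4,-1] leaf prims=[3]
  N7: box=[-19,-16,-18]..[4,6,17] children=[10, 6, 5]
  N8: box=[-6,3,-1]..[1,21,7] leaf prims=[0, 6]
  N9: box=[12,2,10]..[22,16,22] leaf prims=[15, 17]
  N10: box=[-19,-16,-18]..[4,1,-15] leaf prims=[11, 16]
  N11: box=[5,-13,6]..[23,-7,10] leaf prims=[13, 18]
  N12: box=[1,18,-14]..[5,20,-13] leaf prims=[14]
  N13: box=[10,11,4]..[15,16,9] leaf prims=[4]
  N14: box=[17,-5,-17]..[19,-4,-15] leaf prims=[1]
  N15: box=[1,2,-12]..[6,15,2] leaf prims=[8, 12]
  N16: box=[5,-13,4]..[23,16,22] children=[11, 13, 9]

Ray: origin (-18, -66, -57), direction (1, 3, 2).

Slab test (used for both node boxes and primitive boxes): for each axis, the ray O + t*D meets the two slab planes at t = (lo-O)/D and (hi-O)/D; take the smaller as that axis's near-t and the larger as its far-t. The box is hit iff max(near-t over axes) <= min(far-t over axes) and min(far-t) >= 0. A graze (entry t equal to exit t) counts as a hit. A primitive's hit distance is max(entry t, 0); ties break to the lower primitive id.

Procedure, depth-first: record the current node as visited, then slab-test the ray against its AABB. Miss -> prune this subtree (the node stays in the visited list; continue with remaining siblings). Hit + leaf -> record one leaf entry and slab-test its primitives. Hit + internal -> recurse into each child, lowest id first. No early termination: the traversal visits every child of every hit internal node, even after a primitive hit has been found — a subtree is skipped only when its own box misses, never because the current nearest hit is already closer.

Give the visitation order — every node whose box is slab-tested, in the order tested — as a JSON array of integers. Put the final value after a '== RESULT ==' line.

Traverse from the root:
N0 x:[-2,41] y:[47/3,29] z:[39/2,79/2] -> hit [39/2,29], descend [3, 4, 7, 16]
  N3 x:[19,37] y:[47/3,27] z:[20,59/2] -> hit [20,27], descend [1, 14, 15]
    N1 x:[23,36] y:[47/3,61/3] z:[41/2,26] -> miss, prune
    N14 x:[35,37] y:[61/3,62/3] z:[20,21] -> miss, prune
    N15 x:[19,24] y:[68/3,27] z:[45/2,59/2] -> hit [68/3,24] leaf, test {P8(miss), P12@t=23}
  N4 x:[-2,23] y:[23,29] z:[43/2,32] -> hit [23,23], descend [2, 8, 12]
    N2 x:[-2,5] y:[70/3,80/3] z:[22,49/2] -> miss, prune
    N8 x:[12,19] y:[23,29] z:[28,32] -> miss, prune
    N12 x:[19,23] y:[28,86/3] z:[43/2,22] -> miss, prune
  N7 x:[-1,22] y:[50/3,24] z:[39/2,37] -> hit [39/2,22], descend [5, 6, 10]
    N5 x:[2,17] y:[61/3,24] z:[34,37] -> miss, prune
    N6 x:[13,16] y:[67/3,70/3] z:[25,28] -> miss, prune
    N10 x:[-1,22] y:[50/3,67/3] z:[39/2,21] -> hit [39/2,21] leaf, test {P11(miss), P16(miss)}
  N16 x:[23,41] y:[53/3,82/3] z:[61/2,79/2] -> miss, prune

Visited [0, 3, 1, 14, 15, 4, 2, 8, 12, 7, 5, 6, 10, 16]. Tests: 14 box, 2 leaf. Nearest: P12.

== RESULT ==
[0, 3, 1, 14, 15, 4, 2, 8, 12, 7, 5, 6, 10, 16]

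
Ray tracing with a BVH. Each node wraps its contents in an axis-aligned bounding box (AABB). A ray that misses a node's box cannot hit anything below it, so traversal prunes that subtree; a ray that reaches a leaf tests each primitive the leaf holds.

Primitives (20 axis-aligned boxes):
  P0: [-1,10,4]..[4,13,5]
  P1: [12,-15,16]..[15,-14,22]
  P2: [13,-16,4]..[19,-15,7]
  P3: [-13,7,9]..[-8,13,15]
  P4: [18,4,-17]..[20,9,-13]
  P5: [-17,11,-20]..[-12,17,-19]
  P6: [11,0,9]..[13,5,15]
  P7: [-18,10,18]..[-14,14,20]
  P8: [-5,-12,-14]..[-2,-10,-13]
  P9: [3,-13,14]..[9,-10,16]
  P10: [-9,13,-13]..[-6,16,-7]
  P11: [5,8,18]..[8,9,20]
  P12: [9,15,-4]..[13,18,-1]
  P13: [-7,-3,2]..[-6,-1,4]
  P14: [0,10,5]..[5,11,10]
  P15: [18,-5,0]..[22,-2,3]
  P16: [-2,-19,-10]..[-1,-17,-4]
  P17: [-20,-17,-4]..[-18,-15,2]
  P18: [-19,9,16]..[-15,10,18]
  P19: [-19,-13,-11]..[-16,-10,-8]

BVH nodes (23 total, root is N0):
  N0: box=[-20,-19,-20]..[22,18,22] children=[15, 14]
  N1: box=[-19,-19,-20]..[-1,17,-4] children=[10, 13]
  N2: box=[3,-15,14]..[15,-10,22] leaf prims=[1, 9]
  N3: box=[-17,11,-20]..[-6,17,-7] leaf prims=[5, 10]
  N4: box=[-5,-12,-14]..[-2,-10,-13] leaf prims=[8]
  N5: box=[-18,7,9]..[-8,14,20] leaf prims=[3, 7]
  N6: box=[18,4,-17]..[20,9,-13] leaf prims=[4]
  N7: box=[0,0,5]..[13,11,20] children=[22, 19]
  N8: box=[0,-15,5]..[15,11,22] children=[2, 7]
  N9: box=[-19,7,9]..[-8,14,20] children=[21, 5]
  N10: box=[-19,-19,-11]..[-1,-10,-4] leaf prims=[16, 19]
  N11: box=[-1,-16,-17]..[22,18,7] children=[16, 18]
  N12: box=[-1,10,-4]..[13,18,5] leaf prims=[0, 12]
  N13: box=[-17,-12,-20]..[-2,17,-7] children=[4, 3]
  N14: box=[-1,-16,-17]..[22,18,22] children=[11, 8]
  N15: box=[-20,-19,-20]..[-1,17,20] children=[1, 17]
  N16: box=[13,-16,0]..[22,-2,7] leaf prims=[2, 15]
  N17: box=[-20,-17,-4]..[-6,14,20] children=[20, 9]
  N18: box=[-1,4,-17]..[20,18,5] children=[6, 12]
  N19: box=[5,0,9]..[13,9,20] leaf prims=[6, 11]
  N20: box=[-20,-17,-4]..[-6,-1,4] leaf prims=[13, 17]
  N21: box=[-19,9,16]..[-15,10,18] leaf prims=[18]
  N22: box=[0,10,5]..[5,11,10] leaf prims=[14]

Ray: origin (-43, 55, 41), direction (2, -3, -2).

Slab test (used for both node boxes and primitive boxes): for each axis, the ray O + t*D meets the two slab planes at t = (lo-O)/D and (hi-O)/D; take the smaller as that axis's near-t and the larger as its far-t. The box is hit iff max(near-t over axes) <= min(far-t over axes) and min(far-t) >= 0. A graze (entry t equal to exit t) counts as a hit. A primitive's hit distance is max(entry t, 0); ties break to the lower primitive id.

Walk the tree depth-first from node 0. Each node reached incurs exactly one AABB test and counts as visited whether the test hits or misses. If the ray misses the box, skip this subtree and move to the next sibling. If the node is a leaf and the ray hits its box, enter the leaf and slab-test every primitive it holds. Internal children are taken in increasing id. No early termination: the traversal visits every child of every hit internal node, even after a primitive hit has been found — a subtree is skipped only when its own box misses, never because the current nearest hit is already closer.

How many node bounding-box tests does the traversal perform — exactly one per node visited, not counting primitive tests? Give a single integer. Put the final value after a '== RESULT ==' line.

Walk:
N0 x:[23/2,65/2] y:[37/3,74/3] z:[19/2,61/2] -> hit [37/3,74/3], descend [14, 15]
  N14 x:[21,65/2] y:[37/3,71/3] z:[19/2,29] -> hit [21,71/3], descend [8, 11]
    N8 x:[43/2,29] y:[44/3,70/3] z:[19/2,18] -> miss, prune
    N11 x:[21,65/2] y:[37/3,71/3] z:[17,29] -> hit [21,71/3], descend [16, 18]
      N16 x:[28,65/2] y:[19,71/3] z:[17,41/2] -> miss, prune
      N18 x:[21,63/2] y:[37/3,17] z:[18,29] -> miss, prune
  N15 x:[23/2,21] y:[38/3,74/3] z:[21/2,61/2] -> hit [38/3,21], descend [1, 17]
    N1 x:[12,21] y:[38/3,74/3] z:[45/2,61/2] -> miss, prune
    N17 x:[23/2,37/2] y:[41/3,24] z:[21/2,45/2] -> hit [41/3,37/2], descend [9, 20]
      N9 x:[12,35/2] y:[41/3,16] z:[21/2,16] -> hit [41/3,16], descend [5, 21]
        N5 x:[25/2,35/2] y:[41/3,16] z:[21/2,16] -> hit [41/3,16] leaf, test {P3@t=15, P7(miss)}
        N21 x:[12,14] y:[15,46/3] z:[23/2,25/2] -> miss, prune
      N20 x:[23/2,37/2] y:[56/3,24] z:[37/2,45/2] -> miss, prune

order=[0, 14, 8, 11, 16, 18, 15, 1, 17, 9, 5, 21, 20]  |boxes|=13  |leaves|=1  hit=P3

== RESULT ==
13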